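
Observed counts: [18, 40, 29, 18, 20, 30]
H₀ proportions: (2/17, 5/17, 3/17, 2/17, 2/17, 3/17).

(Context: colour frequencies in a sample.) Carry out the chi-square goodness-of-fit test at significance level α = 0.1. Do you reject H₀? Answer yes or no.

n = 155; E_i = n·p_i = [18.24, 45.59, 27.35, 18.24, 18.24, 27.35]
χ² = (18−18.24)²/18.24 + (40−45.59)²/45.59 + (29−27.35)²/27.35 + (18−18.24)²/18.24 + (20−18.24)²/18.24 + (30−27.35)²/27.35 = 1.2172
df = 5
p-value (upper-tail) = 0.94322
At α=0.1: p ≥ α → fail to reject H₀

reject H₀: no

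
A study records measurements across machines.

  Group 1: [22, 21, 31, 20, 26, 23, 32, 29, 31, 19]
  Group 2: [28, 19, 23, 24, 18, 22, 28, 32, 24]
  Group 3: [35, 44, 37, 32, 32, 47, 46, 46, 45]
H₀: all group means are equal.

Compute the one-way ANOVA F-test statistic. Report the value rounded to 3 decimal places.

Group means [25.40, 24.22, 40.44], grand mean 29.857
SSB = Σnᵢ(x̄ᵢ−x̄)² = 1493.251; SSW = ΣΣ(x−x̄ᵢ)² = 710.178
MSB = 1493.251/2 = 746.6254; MSW = 710.178/25 = 28.4071
F = MSB/MSW = 26.2830
df = (2, 25)

test statistic = 26.283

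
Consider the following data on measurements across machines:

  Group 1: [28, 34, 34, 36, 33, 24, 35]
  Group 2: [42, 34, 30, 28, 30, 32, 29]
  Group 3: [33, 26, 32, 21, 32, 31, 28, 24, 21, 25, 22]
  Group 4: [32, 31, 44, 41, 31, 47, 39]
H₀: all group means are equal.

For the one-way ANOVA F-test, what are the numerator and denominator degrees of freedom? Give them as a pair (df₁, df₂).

degrees of freedom = [3, 28]

k = 4 groups, N = 32 total
df = (k−1, N−k) = (4−1, 32−4) = (3, 28)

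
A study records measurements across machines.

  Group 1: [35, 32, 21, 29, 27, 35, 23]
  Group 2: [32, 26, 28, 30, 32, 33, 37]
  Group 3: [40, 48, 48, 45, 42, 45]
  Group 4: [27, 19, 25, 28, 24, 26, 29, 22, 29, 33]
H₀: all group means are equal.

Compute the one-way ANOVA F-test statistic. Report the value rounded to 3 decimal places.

Group means [28.86, 31.14, 44.67, 26.20], grand mean 31.667
SSB = Σnᵢ(x̄ᵢ−x̄)² = 1370.019; SSW = ΣΣ(x−x̄ᵢ)² = 454.648
MSB = 1370.019/3 = 456.6730; MSW = 454.648/26 = 17.4864
F = MSB/MSW = 26.1158
df = (3, 26)

test statistic = 26.116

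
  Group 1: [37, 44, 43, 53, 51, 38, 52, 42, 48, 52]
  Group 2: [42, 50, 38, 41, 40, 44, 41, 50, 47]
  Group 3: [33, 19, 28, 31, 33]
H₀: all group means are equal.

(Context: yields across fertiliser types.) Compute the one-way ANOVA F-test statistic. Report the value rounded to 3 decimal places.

Group means [46.00, 43.67, 28.80], grand mean 41.542
SSB = Σnᵢ(x̄ᵢ−x̄)² = 1051.158; SSW = ΣΣ(x−x̄ᵢ)² = 614.800
MSB = 1051.158/2 = 525.5792; MSW = 614.800/21 = 29.2762
F = MSB/MSW = 17.9524
df = (2, 21)

test statistic = 17.952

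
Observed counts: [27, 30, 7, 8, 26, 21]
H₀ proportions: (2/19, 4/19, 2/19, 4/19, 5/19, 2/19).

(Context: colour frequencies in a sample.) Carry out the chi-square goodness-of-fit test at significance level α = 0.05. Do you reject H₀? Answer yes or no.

reject H₀: yes

n = 119; E_i = n·p_i = [12.53, 25.05, 12.53, 25.05, 31.32, 12.53]
χ² = (27−12.53)²/12.53 + (30−25.05)²/25.05 + (7−12.53)²/12.53 + (8−25.05)²/25.05 + (26−31.32)²/31.32 + (21−12.53)²/12.53 = 38.3807
df = 5
p-value (upper-tail) = 0.00000
At α=0.05: p < α → reject H₀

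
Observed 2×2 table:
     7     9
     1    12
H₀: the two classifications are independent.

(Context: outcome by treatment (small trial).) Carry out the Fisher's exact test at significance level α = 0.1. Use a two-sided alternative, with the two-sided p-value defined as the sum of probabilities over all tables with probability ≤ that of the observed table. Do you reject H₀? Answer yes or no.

Margins: r₁=16, r₂=13, c₁=8, c₂=21, n=29
p_obs = C(16,7)·C(13,1)/C(29,8); sum pmf over tables with pmf ≤ p_obs
p-value (two-sided) = 0.04434
At α=0.1: p < α → reject H₀

reject H₀: yes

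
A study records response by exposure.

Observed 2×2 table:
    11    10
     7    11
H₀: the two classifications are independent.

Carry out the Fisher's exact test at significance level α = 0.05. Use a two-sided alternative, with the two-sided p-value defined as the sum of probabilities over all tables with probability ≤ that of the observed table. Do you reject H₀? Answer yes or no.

reject H₀: no

Margins: r₁=21, r₂=18, c₁=18, c₂=21, n=39
p_obs = C(21,11)·C(18,7)/C(39,18); sum pmf over tables with pmf ≤ p_obs
p-value (two-sided) = 0.52333
At α=0.05: p ≥ α → fail to reject H₀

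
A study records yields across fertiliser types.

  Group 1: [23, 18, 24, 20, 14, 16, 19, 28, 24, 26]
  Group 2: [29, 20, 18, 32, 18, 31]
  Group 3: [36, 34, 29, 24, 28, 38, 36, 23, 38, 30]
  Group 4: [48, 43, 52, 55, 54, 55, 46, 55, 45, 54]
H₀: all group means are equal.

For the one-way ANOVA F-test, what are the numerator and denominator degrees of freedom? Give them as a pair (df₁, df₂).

k = 4 groups, N = 36 total
df = (k−1, N−k) = (4−1, 36−4) = (3, 32)

degrees of freedom = [3, 32]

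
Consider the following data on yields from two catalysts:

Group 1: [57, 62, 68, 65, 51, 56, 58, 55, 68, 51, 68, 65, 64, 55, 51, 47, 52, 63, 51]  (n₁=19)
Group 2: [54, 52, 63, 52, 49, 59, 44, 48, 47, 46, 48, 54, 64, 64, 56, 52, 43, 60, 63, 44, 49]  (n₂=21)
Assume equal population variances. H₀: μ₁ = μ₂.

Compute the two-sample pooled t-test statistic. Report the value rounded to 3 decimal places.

test statistic = 2.446

x̄₁=58.263, s₁=6.871, n₁=19
x̄₂=52.905, s₂=6.964, n₂=21
s_p² = [18·6.871² + 20·6.964²]/38 = 47.8814
SE = √(s_p²·(1/19+1/21)) = 2.1909
t = (58.263−52.905)/2.1909 = 2.4457
df = 38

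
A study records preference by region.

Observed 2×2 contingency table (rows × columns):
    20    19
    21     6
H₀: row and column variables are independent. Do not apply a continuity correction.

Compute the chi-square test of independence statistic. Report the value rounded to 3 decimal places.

test statistic = 4.760

Row totals [39, 27], col totals [41, 25], n=66
χ² = (20−24.23)²/24.23 + (19−14.77)²/14.77 + (21−16.77)²/16.77 + (6−10.23)²/10.23 = 4.7599
df = 1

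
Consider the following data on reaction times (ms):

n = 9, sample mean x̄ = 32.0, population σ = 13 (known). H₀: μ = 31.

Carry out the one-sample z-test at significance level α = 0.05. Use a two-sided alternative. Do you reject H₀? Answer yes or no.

SE = σ/√n = 13/√9 = 4.3333
z = (x̄−μ₀)/SE = (32.0−31)/4.3333 = 0.2308
p-value (two-sided) = 0.81749
At α=0.05: p ≥ α → fail to reject H₀

reject H₀: no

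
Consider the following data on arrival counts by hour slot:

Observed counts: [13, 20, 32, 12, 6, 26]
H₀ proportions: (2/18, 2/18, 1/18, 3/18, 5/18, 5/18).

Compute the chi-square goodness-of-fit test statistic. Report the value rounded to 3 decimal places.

test statistic = 138.525

n = 109; E_i = n·p_i = [12.11, 12.11, 6.06, 18.17, 30.28, 30.28]
χ² = (13−12.11)²/12.11 + (20−12.11)²/12.11 + (32−6.06)²/6.06 + (12−18.17)²/18.17 + (6−30.28)²/30.28 + (26−30.28)²/30.28 = 138.5248
df = 5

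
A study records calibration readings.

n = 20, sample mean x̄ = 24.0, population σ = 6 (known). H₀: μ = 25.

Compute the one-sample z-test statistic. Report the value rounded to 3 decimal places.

test statistic = -0.745

SE = σ/√n = 6/√20 = 1.3416
z = (x̄−μ₀)/SE = (24.0−25)/1.3416 = -0.7454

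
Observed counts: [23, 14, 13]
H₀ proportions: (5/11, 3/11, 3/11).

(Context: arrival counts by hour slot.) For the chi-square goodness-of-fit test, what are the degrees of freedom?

df = k − 1 = 3 − 1 = 2

degrees of freedom = 2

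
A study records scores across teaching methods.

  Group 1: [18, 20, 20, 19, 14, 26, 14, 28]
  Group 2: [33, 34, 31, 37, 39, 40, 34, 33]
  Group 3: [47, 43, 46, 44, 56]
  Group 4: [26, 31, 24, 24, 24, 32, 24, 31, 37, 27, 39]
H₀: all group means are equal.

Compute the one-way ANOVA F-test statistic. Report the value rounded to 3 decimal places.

test statistic = 35.721

Group means [19.88, 35.12, 47.20, 29.00], grand mean 31.094
SSB = Σnᵢ(x̄ᵢ−x̄)² = 2482.169; SSW = ΣΣ(x−x̄ᵢ)² = 648.550
MSB = 2482.169/3 = 827.3896; MSW = 648.550/28 = 23.1625
F = MSB/MSW = 35.7211
df = (3, 28)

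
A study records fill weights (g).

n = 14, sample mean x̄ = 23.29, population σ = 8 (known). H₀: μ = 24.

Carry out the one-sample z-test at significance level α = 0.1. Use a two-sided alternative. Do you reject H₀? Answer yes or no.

SE = σ/√n = 8/√14 = 2.1381
z = (x̄−μ₀)/SE = (23.29−24)/2.1381 = -0.3321
p-value (two-sided) = 0.73983
At α=0.1: p ≥ α → fail to reject H₀

reject H₀: no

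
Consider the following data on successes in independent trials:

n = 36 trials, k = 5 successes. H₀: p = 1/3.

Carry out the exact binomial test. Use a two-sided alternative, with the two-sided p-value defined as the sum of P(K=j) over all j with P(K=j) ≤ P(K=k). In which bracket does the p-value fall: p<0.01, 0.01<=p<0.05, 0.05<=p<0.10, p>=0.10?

Exact binomial: n=36, k=5, p₀=1/3=0.3333
P(X=j) = C(n,j)·p₀^j·(1−p₀)^(n−j); p = Σ P(X=j) over j with P(X=j) ≤ P(X=5)
p-value (two-sided) = 0.01256
→ bracket: 0.01<=p<0.05

p-value bracket: 0.01<=p<0.05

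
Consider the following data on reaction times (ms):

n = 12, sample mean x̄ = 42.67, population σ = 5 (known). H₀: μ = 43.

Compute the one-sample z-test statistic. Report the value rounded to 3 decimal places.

SE = σ/√n = 5/√12 = 1.4434
z = (x̄−μ₀)/SE = (42.67−43)/1.4434 = -0.2286

test statistic = -0.229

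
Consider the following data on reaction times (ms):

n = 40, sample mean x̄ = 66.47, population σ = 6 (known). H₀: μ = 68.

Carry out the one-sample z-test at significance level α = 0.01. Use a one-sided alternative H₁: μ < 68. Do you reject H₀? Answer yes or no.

reject H₀: no

SE = σ/√n = 6/√40 = 0.9487
z = (x̄−μ₀)/SE = (66.47−68)/0.9487 = -1.6128
p-value (one-sided, H₁ less) = 0.05340
At α=0.01: p ≥ α → fail to reject H₀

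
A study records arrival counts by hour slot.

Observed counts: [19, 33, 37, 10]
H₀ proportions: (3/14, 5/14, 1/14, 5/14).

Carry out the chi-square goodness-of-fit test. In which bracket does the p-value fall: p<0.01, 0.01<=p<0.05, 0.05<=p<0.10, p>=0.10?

n = 99; E_i = n·p_i = [21.21, 35.36, 7.07, 35.36]
χ² = (19−21.21)²/21.21 + (33−35.36)²/35.36 + (37−7.07)²/7.07 + (10−35.36)²/35.36 = 145.2411
df = 3
p-value (upper-tail) = 0.00000
→ bracket: p<0.01

p-value bracket: p<0.01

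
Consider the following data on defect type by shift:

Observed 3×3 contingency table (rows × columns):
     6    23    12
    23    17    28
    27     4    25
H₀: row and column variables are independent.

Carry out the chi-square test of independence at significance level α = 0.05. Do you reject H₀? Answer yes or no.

Row totals [41, 68, 56], col totals [56, 44, 65], n=165
χ² = (6−13.92)²/13.92 + (23−10.93)²/10.93 + (12−16.15)²/16.15 + (23−23.08)²/23.08 + (17−18.13)²/18.13 + (28−26.79)²/26.79 + (27−19.01)²/19.01 + (4−14.93)²/14.93 + (25−22.06)²/22.06 = 30.7714
df = 4
p-value (upper-tail) = 0.00000
At α=0.05: p < α → reject H₀

reject H₀: yes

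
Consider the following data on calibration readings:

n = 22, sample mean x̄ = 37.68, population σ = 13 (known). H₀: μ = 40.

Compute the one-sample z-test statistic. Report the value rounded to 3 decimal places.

SE = σ/√n = 13/√22 = 2.7716
z = (x̄−μ₀)/SE = (37.68−40)/2.7716 = -0.8371

test statistic = -0.837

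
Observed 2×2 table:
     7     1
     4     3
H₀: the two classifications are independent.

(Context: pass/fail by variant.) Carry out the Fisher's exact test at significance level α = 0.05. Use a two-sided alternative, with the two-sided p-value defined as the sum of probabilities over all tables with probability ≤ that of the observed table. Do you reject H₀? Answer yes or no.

Margins: r₁=8, r₂=7, c₁=11, c₂=4, n=15
p_obs = C(8,7)·C(7,4)/C(15,11); sum pmf over tables with pmf ≤ p_obs
p-value (two-sided) = 0.28205
At α=0.05: p ≥ α → fail to reject H₀

reject H₀: no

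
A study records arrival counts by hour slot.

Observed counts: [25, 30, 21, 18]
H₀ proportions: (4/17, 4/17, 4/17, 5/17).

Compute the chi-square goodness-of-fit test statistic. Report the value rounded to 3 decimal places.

n = 94; E_i = n·p_i = [22.12, 22.12, 22.12, 27.65]
χ² = (25−22.12)²/22.12 + (30−22.12)²/22.12 + (21−22.12)²/22.12 + (18−27.65)²/27.65 = 6.6074
df = 3

test statistic = 6.607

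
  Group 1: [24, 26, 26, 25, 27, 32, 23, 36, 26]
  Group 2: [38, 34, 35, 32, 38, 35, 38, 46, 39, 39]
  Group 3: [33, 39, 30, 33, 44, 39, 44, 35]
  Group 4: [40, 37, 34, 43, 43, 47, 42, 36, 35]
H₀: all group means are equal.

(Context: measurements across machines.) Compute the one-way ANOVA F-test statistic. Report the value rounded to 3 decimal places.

Group means [27.22, 37.40, 37.12, 39.67], grand mean 35.361
SSB = Σnᵢ(x̄ᵢ−x̄)² = 829.475; SSW = ΣΣ(x−x̄ᵢ)² = 616.831
MSB = 829.475/3 = 276.4917; MSW = 616.831/32 = 19.2760
F = MSB/MSW = 14.3439
df = (3, 32)

test statistic = 14.344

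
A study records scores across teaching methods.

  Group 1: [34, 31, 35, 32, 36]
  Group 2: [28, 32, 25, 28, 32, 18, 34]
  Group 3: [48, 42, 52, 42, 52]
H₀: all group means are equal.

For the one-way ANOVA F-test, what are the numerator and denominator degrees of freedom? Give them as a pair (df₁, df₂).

degrees of freedom = [2, 14]

k = 3 groups, N = 17 total
df = (k−1, N−k) = (3−1, 17−3) = (2, 14)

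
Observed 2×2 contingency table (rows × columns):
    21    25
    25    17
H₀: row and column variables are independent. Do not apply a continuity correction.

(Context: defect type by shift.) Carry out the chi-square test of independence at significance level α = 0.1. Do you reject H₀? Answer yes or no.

Row totals [46, 42], col totals [46, 42], n=88
χ² = (21−24.05)²/24.05 + (25−21.95)²/21.95 + (25−21.95)²/21.95 + (17−20.05)²/20.05 = 1.6933
df = 1
p-value (upper-tail) = 0.19316
At α=0.1: p ≥ α → fail to reject H₀

reject H₀: no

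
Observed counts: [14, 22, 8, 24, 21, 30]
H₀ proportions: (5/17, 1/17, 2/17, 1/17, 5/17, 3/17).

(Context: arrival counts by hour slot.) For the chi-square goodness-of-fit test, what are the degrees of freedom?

degrees of freedom = 5

df = k − 1 = 6 − 1 = 5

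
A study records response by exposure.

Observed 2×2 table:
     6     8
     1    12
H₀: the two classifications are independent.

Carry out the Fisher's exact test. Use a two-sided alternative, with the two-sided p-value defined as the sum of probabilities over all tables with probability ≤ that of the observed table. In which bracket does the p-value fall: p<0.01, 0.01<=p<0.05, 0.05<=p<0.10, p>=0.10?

Margins: r₁=14, r₂=13, c₁=7, c₂=20, n=27
p_obs = C(14,6)·C(13,1)/C(27,7); sum pmf over tables with pmf ≤ p_obs
p-value (two-sided) = 0.07681
→ bracket: 0.05<=p<0.10

p-value bracket: 0.05<=p<0.10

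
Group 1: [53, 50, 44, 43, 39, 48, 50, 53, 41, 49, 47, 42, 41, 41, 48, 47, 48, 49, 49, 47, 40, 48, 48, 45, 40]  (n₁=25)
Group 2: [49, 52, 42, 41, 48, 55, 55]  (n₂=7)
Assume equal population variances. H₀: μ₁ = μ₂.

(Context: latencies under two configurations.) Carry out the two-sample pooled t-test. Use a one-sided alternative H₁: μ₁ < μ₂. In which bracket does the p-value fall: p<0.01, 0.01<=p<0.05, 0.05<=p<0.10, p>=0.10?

p-value bracket: 0.05<=p<0.10

x̄₁=46.000, s₁=4.113, n₁=25
x̄₂=48.857, s₂=5.699, n₂=7
s_p² = [24·4.113² + 6·5.699²]/30 = 20.0286
SE = √(s_p²·(1/25+1/7)) = 1.9137
t = (46.000−48.857)/1.9137 = -1.4930
df = 30
p-value (one-sided, H₁ less) = 0.07294
→ bracket: 0.05<=p<0.10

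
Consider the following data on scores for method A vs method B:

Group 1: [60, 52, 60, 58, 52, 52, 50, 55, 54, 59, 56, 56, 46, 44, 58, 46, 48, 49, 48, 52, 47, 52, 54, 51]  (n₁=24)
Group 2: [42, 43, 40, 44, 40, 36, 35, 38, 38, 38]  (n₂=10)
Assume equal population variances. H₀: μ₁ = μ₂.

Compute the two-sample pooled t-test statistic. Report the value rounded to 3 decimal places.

test statistic = 8.161

x̄₁=52.458, s₁=4.662, n₁=24
x̄₂=39.400, s₂=2.951, n₂=10
s_p² = [23·4.662² + 9·2.951²]/32 = 18.0737
SE = √(s_p²·(1/24+1/10)) = 1.6001
t = (52.458−39.400)/1.6001 = 8.1608
df = 32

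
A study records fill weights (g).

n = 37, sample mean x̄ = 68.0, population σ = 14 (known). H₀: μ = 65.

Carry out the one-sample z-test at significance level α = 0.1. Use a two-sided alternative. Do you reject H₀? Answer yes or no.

SE = σ/√n = 14/√37 = 2.3016
z = (x̄−μ₀)/SE = (68.0−65)/2.3016 = 1.3034
p-value (two-sided) = 0.19242
At α=0.1: p ≥ α → fail to reject H₀

reject H₀: no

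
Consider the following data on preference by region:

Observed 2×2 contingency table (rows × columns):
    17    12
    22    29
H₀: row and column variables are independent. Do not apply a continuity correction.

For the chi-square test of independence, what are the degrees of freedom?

df = (r−1)(c−1) = (2−1)·(2−1) = 1

degrees of freedom = 1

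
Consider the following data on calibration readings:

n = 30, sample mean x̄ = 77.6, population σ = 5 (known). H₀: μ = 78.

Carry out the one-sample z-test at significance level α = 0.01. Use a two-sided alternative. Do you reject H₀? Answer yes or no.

reject H₀: no

SE = σ/√n = 5/√30 = 0.9129
z = (x̄−μ₀)/SE = (77.6−78)/0.9129 = -0.4382
p-value (two-sided) = 0.66126
At α=0.01: p ≥ α → fail to reject H₀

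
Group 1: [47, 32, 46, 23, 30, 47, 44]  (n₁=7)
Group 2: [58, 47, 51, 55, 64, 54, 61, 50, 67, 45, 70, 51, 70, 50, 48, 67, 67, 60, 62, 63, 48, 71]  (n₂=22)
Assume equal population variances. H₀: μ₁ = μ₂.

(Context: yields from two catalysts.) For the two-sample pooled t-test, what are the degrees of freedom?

df = n₁ + n₂ − 2 = 7 + 22 − 2 = 27

degrees of freedom = 27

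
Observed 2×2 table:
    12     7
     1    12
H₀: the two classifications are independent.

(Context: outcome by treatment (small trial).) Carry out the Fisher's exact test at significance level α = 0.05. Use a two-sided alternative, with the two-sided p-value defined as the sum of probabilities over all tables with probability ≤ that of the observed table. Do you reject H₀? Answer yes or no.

Margins: r₁=19, r₂=13, c₁=13, c₂=19, n=32
p_obs = C(19,12)·C(13,1)/C(32,13); sum pmf over tables with pmf ≤ p_obs
p-value (two-sided) = 0.00280
At α=0.05: p < α → reject H₀

reject H₀: yes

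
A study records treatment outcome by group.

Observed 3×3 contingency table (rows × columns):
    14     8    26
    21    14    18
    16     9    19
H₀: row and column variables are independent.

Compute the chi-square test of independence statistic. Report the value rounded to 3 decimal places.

Row totals [48, 53, 44], col totals [51, 31, 63], n=145
χ² = (14−16.88)²/16.88 + (8−10.26)²/10.26 + (26−20.86)²/20.86 + (21−18.64)²/18.64 + (14−11.33)²/11.33 + (18−23.03)²/23.03 + (16−15.48)²/15.48 + (9−9.41)²/9.41 + (19−19.12)²/19.12 = 4.3209
df = 4

test statistic = 4.321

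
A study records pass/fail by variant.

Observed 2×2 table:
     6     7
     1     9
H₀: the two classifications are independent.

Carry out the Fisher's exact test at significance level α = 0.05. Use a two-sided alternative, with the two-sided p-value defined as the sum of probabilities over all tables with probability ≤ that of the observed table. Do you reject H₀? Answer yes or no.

reject H₀: no

Margins: r₁=13, r₂=10, c₁=7, c₂=16, n=23
p_obs = C(13,6)·C(10,1)/C(23,7); sum pmf over tables with pmf ≤ p_obs
p-value (two-sided) = 0.08862
At α=0.05: p ≥ α → fail to reject H₀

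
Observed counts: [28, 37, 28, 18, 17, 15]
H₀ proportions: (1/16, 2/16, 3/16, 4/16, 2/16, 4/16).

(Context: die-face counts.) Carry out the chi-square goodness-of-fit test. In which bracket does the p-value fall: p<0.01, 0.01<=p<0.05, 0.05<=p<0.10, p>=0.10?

n = 143; E_i = n·p_i = [8.94, 17.88, 26.81, 35.75, 17.88, 35.75]
χ² = (28−8.94)²/8.94 + (37−17.88)²/17.88 + (28−26.81)²/26.81 + (18−35.75)²/35.75 + (17−17.88)²/17.88 + (15−35.75)²/35.75 = 82.0723
df = 5
p-value (upper-tail) = 0.00000
→ bracket: p<0.01

p-value bracket: p<0.01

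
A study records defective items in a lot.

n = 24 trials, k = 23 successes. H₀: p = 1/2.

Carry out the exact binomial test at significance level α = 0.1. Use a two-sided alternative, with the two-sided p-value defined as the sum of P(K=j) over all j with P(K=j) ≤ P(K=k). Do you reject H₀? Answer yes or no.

reject H₀: yes

Exact binomial: n=24, k=23, p₀=1/2=0.5000
P(X=j) = C(n,j)·p₀^j·(1−p₀)^(n−j); p = Σ P(X=j) over j with P(X=j) ≤ P(X=23)
p-value (two-sided) = 0.00000
At α=0.1: p < α → reject H₀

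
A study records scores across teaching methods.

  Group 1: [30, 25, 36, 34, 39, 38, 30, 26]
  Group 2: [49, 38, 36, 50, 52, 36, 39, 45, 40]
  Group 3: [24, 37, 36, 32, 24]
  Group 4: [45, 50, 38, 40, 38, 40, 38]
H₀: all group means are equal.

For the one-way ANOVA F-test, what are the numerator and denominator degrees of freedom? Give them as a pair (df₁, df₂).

k = 4 groups, N = 29 total
df = (k−1, N−k) = (4−1, 29−4) = (3, 25)

degrees of freedom = [3, 25]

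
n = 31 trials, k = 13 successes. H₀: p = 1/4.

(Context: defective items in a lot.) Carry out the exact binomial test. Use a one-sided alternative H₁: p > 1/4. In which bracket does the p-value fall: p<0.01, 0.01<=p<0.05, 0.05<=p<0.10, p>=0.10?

Exact binomial: n=31, k=13, p₀=1/4=0.2500
P(X≥13) from Σ C(n,i)·p₀^i·(1−p₀)^(n−i)
p-value (one-sided, H₁ greater) = 0.02886
→ bracket: 0.01<=p<0.05

p-value bracket: 0.01<=p<0.05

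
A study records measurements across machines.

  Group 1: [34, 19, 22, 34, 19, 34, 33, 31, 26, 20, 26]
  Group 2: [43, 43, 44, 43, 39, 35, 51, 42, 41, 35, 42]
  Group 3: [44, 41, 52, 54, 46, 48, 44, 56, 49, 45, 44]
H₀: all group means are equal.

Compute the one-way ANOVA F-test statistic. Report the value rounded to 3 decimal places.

Group means [27.09, 41.64, 47.55], grand mean 38.758
SSB = Σnᵢ(x̄ᵢ−x̄)² = 2437.879; SSW = ΣΣ(x−x̄ᵢ)² = 822.182
MSB = 2437.879/2 = 1218.9394; MSW = 822.182/30 = 27.4061
F = MSB/MSW = 44.4770
df = (2, 30)

test statistic = 44.477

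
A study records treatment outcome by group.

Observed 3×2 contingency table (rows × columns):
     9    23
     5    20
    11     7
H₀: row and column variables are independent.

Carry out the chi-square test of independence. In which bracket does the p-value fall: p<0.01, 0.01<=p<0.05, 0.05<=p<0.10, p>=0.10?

Row totals [32, 25, 18], col totals [25, 50], n=75
χ² = (9−10.67)²/10.67 + (23−21.33)²/21.33 + (5−8.33)²/8.33 + (20−16.67)²/16.67 + (11−6.00)²/6.00 + (7−12.00)²/12.00 = 8.6406
df = 2
p-value (upper-tail) = 0.01330
→ bracket: 0.01<=p<0.05

p-value bracket: 0.01<=p<0.05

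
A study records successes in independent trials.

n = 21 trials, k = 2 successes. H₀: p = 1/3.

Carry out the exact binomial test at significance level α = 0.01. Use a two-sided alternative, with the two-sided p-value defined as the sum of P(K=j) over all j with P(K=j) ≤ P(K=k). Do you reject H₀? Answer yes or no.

reject H₀: no

Exact binomial: n=21, k=2, p₀=1/3=0.3333
P(X=j) = C(n,j)·p₀^j·(1−p₀)^(n−j); p = Σ P(X=j) over j with P(X=j) ≤ P(X=2)
p-value (two-sided) = 0.01964
At α=0.01: p ≥ α → fail to reject H₀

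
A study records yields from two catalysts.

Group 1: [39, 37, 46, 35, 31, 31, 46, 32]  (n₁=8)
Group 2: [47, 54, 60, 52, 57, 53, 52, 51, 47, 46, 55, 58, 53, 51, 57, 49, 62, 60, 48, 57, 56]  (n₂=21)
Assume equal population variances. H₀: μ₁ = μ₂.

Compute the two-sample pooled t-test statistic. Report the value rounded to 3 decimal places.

test statistic = -7.785

x̄₁=37.125, s₁=6.175, n₁=8
x̄₂=53.571, s₂=4.643, n₂=21
s_p² = [7·6.175² + 20·4.643²]/27 = 25.8525
SE = √(s_p²·(1/8+1/21)) = 2.1125
t = (37.125−53.571)/2.1125 = -7.7853
df = 27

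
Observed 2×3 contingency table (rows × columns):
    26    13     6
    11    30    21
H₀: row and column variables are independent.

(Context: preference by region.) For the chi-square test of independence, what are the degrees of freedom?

df = (r−1)(c−1) = (2−1)·(3−1) = 2

degrees of freedom = 2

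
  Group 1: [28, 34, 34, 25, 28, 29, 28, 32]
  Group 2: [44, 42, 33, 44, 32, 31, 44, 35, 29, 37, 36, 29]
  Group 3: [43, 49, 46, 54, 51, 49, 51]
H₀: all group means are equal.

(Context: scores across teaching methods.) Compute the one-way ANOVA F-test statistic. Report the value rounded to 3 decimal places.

Group means [29.75, 36.33, 49.00], grand mean 37.667
SSB = Σnᵢ(x̄ᵢ−x̄)² = 1421.833; SSW = ΣΣ(x−x̄ᵢ)² = 528.167
MSB = 1421.833/2 = 710.9167; MSW = 528.167/24 = 22.0069
F = MSB/MSW = 32.3042
df = (2, 24)

test statistic = 32.304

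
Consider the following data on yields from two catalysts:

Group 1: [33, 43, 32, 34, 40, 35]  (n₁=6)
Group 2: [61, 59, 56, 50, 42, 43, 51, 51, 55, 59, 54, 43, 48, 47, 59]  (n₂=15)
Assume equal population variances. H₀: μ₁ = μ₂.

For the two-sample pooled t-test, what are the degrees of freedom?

degrees of freedom = 19

df = n₁ + n₂ − 2 = 6 + 15 − 2 = 19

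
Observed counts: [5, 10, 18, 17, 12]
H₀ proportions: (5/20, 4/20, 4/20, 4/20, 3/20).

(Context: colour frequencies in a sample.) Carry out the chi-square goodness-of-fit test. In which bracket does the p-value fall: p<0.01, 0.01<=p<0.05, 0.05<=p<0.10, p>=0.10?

n = 62; E_i = n·p_i = [15.50, 12.40, 12.40, 12.40, 9.30]
χ² = (5−15.50)²/15.50 + (10−12.40)²/12.40 + (18−12.40)²/12.40 + (17−12.40)²/12.40 + (12−9.30)²/9.30 = 12.5968
df = 4
p-value (upper-tail) = 0.01342
→ bracket: 0.01<=p<0.05

p-value bracket: 0.01<=p<0.05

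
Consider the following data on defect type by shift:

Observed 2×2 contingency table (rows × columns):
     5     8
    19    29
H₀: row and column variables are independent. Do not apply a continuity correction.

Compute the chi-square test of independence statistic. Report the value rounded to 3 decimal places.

Row totals [13, 48], col totals [24, 37], n=61
χ² = (5−5.11)²/5.11 + (8−7.89)²/7.89 + (19−18.89)²/18.89 + (29−29.11)²/29.11 = 0.0054
df = 1

test statistic = 0.005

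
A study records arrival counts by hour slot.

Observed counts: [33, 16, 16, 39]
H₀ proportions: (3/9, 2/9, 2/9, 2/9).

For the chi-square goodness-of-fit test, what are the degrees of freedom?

degrees of freedom = 3

df = k − 1 = 4 − 1 = 3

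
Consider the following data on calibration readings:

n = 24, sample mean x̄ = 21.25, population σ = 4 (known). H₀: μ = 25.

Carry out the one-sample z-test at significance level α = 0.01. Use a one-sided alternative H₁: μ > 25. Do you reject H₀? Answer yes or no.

reject H₀: no

SE = σ/√n = 4/√24 = 0.8165
z = (x̄−μ₀)/SE = (21.25−25)/0.8165 = -4.5928
p-value (one-sided, H₁ greater) = 1.00000
At α=0.01: p ≥ α → fail to reject H₀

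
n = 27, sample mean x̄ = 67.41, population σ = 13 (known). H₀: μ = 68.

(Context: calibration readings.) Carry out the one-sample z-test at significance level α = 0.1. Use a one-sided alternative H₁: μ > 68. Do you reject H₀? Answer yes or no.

reject H₀: no

SE = σ/√n = 13/√27 = 2.5019
z = (x̄−μ₀)/SE = (67.41−68)/2.5019 = -0.2358
p-value (one-sided, H₁ greater) = 0.59322
At α=0.1: p ≥ α → fail to reject H₀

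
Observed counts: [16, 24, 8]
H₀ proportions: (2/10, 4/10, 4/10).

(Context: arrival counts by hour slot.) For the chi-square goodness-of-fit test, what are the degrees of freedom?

df = k − 1 = 3 − 1 = 2

degrees of freedom = 2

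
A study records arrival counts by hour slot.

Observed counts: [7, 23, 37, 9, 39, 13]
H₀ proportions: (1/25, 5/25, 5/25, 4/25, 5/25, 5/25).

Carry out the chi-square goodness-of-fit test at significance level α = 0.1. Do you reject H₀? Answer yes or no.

reject H₀: yes

n = 128; E_i = n·p_i = [5.12, 25.60, 25.60, 20.48, 25.60, 25.60]
χ² = (7−5.12)²/5.12 + (23−25.60)²/25.60 + (37−25.60)²/25.60 + (9−20.48)²/20.48 + (39−25.60)²/25.60 + (13−25.60)²/25.60 = 25.6816
df = 5
p-value (upper-tail) = 0.00010
At α=0.1: p < α → reject H₀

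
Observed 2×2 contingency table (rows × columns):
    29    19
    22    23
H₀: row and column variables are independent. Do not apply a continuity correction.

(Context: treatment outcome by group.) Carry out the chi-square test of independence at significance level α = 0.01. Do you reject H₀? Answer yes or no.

reject H₀: no

Row totals [48, 45], col totals [51, 42], n=93
χ² = (29−26.32)²/26.32 + (19−21.68)²/21.68 + (22−24.68)²/24.68 + (23−20.32)²/20.32 = 1.2463
df = 1
p-value (upper-tail) = 0.26427
At α=0.01: p ≥ α → fail to reject H₀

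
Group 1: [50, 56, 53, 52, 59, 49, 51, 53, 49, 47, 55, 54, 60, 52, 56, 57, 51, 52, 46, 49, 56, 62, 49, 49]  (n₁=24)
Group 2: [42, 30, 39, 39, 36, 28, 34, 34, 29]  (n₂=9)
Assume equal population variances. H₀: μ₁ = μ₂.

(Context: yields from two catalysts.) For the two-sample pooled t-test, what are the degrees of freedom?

degrees of freedom = 31

df = n₁ + n₂ − 2 = 24 + 9 − 2 = 31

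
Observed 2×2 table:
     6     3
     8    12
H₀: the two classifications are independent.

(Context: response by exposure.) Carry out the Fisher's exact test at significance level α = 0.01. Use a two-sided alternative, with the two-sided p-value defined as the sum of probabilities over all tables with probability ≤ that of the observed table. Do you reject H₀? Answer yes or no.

reject H₀: no

Margins: r₁=9, r₂=20, c₁=14, c₂=15, n=29
p_obs = C(9,6)·C(20,8)/C(29,14); sum pmf over tables with pmf ≤ p_obs
p-value (two-sided) = 0.24508
At α=0.01: p ≥ α → fail to reject H₀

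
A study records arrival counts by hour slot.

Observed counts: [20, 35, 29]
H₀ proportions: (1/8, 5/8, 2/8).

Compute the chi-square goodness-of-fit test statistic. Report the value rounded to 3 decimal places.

test statistic = 17.476

n = 84; E_i = n·p_i = [10.50, 52.50, 21.00]
χ² = (20−10.50)²/10.50 + (35−52.50)²/52.50 + (29−21.00)²/21.00 = 17.4762
df = 2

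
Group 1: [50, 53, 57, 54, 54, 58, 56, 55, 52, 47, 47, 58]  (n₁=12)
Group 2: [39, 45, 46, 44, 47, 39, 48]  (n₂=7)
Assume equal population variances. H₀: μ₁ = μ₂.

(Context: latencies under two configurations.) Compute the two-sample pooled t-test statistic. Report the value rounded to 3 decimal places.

test statistic = 5.260

x̄₁=53.417, s₁=3.825, n₁=12
x̄₂=44.000, s₂=3.651, n₂=7
s_p² = [11·3.825² + 6·3.651²]/17 = 14.1716
SE = √(s_p²·(1/12+1/7)) = 1.7904
t = (53.417−44.000)/1.7904 = 5.2596
df = 17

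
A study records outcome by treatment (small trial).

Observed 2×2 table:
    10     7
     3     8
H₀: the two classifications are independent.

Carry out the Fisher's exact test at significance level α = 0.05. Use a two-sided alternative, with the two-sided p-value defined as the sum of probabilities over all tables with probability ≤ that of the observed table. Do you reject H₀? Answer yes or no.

reject H₀: no

Margins: r₁=17, r₂=11, c₁=13, c₂=15, n=28
p_obs = C(17,10)·C(11,3)/C(28,13); sum pmf over tables with pmf ≤ p_obs
p-value (two-sided) = 0.13673
At α=0.05: p ≥ α → fail to reject H₀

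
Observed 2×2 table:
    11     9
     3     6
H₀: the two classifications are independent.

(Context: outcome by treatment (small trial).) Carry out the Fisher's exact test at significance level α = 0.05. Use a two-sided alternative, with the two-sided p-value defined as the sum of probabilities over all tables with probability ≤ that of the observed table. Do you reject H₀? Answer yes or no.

reject H₀: no

Margins: r₁=20, r₂=9, c₁=14, c₂=15, n=29
p_obs = C(20,11)·C(9,3)/C(29,14); sum pmf over tables with pmf ≤ p_obs
p-value (two-sided) = 0.42699
At α=0.05: p ≥ α → fail to reject H₀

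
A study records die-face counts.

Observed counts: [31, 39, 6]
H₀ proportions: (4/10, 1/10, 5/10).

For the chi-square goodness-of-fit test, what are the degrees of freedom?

df = k − 1 = 3 − 1 = 2

degrees of freedom = 2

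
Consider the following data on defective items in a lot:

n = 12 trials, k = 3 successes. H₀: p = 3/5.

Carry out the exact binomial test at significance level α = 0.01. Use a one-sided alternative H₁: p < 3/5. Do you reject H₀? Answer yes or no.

reject H₀: no

Exact binomial: n=12, k=3, p₀=3/5=0.6000
P(X≤3) from Σ C(n,i)·p₀^i·(1−p₀)^(n−i)
p-value (one-sided, H₁ less) = 0.01527
At α=0.01: p ≥ α → fail to reject H₀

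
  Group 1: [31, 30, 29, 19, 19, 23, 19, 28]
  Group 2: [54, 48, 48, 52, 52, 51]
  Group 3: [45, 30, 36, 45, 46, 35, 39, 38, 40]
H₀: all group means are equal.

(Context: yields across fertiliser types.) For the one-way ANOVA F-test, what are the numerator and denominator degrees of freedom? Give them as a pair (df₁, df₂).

degrees of freedom = [2, 20]

k = 3 groups, N = 23 total
df = (k−1, N−k) = (3−1, 23−3) = (2, 20)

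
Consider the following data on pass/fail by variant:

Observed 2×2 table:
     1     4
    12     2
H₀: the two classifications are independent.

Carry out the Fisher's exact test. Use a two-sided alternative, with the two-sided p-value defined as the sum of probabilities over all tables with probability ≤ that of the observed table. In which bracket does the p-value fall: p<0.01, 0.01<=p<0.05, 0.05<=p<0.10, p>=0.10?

Margins: r₁=5, r₂=14, c₁=13, c₂=6, n=19
p_obs = C(5,1)·C(14,12)/C(19,13); sum pmf over tables with pmf ≤ p_obs
p-value (two-sided) = 0.01729
→ bracket: 0.01<=p<0.05

p-value bracket: 0.01<=p<0.05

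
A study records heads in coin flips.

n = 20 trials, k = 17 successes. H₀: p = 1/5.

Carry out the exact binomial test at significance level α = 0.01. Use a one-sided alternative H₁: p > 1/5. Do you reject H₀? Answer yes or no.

reject H₀: yes

Exact binomial: n=20, k=17, p₀=1/5=0.2000
P(X≥17) from Σ C(n,i)·p₀^i·(1−p₀)^(n−i)
p-value (one-sided, H₁ greater) = 0.00000
At α=0.01: p < α → reject H₀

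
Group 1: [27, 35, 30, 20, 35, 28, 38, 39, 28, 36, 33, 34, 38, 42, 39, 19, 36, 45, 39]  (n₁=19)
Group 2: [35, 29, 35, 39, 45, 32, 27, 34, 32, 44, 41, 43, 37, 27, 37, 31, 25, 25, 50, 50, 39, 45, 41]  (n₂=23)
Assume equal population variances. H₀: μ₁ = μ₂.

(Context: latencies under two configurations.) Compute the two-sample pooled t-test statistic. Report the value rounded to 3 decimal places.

x̄₁=33.737, s₁=6.911, n₁=19
x̄₂=36.652, s₂=7.517, n₂=23
s_p² = [18·6.911² + 22·7.517²]/40 = 52.5725
SE = √(s_p²·(1/19+1/23)) = 2.2478
t = (33.737−36.652)/2.2478 = -1.2970
df = 40

test statistic = -1.297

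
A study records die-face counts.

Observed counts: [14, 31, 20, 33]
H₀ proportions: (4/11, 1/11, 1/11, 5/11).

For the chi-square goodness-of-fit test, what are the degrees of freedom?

degrees of freedom = 3

df = k − 1 = 4 − 1 = 3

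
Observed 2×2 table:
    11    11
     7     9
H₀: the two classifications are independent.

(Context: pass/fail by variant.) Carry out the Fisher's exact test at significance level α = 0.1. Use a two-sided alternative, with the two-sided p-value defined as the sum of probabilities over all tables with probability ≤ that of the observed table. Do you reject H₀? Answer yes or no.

reject H₀: no

Margins: r₁=22, r₂=16, c₁=18, c₂=20, n=38
p_obs = C(22,11)·C(16,7)/C(38,18); sum pmf over tables with pmf ≤ p_obs
p-value (two-sided) = 0.75215
At α=0.1: p ≥ α → fail to reject H₀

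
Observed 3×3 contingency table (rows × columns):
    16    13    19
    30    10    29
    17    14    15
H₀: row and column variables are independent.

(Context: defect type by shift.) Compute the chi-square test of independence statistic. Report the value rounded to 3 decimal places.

Row totals [48, 69, 46], col totals [63, 37, 63], n=163
χ² = (16−18.55)²/18.55 + (13−10.90)²/10.90 + (19−18.55)²/18.55 + (30−26.67)²/26.67 + (10−15.66)²/15.66 + (29−26.67)²/26.67 + (17−17.78)²/17.78 + (14−10.44)²/10.44 + (15−17.78)²/17.78 = 5.1166
df = 4

test statistic = 5.117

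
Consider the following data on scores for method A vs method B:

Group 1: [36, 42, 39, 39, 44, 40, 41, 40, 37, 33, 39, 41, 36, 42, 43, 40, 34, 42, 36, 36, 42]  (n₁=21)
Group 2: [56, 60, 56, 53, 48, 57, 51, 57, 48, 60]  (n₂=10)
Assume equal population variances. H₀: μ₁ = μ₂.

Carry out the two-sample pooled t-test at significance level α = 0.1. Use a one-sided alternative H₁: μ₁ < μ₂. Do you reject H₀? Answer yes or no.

reject H₀: yes

x̄₁=39.143, s₁=3.071, n₁=21
x̄₂=54.600, s₂=4.427, n₂=10
s_p² = [20·3.071² + 9·4.427²]/29 = 12.5852
SE = √(s_p²·(1/21+1/10)) = 1.3630
t = (39.143−54.600)/1.3630 = -11.3404
df = 29
p-value (one-sided, H₁ less) = 0.00000
At α=0.1: p < α → reject H₀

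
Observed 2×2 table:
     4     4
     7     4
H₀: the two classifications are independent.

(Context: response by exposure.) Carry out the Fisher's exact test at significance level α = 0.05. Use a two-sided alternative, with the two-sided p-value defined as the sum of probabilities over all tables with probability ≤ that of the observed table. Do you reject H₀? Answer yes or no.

Margins: r₁=8, r₂=11, c₁=11, c₂=8, n=19
p_obs = C(8,4)·C(11,7)/C(19,11); sum pmf over tables with pmf ≤ p_obs
p-value (two-sided) = 0.65770
At α=0.05: p ≥ α → fail to reject H₀

reject H₀: no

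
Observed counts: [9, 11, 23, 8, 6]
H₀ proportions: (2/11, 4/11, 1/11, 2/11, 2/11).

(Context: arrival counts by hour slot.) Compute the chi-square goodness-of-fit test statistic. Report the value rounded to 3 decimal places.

test statistic = 68.390

n = 57; E_i = n·p_i = [10.36, 20.73, 5.18, 10.36, 10.36]
χ² = (9−10.36)²/10.36 + (11−20.73)²/20.73 + (23−5.18)²/5.18 + (8−10.36)²/10.36 + (6−10.36)²/10.36 = 68.3904
df = 4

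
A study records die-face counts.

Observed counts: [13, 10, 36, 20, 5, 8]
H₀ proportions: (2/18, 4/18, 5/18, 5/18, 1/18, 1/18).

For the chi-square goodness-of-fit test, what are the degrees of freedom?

degrees of freedom = 5

df = k − 1 = 6 − 1 = 5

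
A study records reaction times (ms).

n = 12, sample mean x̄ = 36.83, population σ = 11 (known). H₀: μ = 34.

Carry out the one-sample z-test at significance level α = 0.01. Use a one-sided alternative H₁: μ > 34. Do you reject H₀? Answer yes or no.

SE = σ/√n = 11/√12 = 3.1754
z = (x̄−μ₀)/SE = (36.83−34)/3.1754 = 0.8912
p-value (one-sided, H₁ greater) = 0.18641
At α=0.01: p ≥ α → fail to reject H₀

reject H₀: no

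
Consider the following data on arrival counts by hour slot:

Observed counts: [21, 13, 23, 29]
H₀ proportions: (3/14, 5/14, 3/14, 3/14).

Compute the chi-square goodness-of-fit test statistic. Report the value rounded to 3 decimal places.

n = 86; E_i = n·p_i = [18.43, 30.71, 18.43, 18.43]
χ² = (21−18.43)²/18.43 + (13−30.71)²/30.71 + (23−18.43)²/18.43 + (29−18.43)²/18.43 = 17.7736
df = 3

test statistic = 17.774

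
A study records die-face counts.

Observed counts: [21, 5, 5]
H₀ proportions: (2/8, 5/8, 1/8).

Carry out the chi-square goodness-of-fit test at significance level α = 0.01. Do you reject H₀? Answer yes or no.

n = 31; E_i = n·p_i = [7.75, 19.38, 3.88]
χ² = (21−7.75)²/7.75 + (5−19.38)²/19.38 + (5−3.88)²/3.88 = 33.6452
df = 2
p-value (upper-tail) = 0.00000
At α=0.01: p < α → reject H₀

reject H₀: yes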